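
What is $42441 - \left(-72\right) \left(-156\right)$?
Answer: $31209$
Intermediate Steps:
$42441 - \left(-72\right) \left(-156\right) = 42441 - 11232 = 31209$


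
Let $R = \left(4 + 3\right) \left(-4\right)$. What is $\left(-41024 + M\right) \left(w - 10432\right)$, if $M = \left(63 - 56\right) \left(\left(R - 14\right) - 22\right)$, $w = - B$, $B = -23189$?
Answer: $-529058304$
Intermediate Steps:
$w = 23189$ ($w = \left(-1\right) \left(-23189\right) = 23189$)
$R = -28$ ($R = 7 \left(-4\right) = -28$)
$M = -448$ ($M = \left(63 - 56\right) \left(\left(-28 - 14\right) - 22\right) = 7 \left(-42 - 22\right) = 7 \left(-64\right) = -448$)
$\left(-41024 + M\right) \left(w - 10432\right) = \left(-41024 - 448\right) \left(23189 - 10432\right) = \left(-41472\right) 12757 = -529058304$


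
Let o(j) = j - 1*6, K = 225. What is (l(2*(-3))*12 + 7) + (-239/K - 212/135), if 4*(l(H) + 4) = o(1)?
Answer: -39577/675 ≈ -58.633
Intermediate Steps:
o(j) = -6 + j (o(j) = j - 6 = -6 + j)
l(H) = -21/4 (l(H) = -4 + (-6 + 1)/4 = -4 + (¼)*(-5) = -4 - 5/4 = -21/4)
(l(2*(-3))*12 + 7) + (-239/K - 212/135) = (-21/4*12 + 7) + (-239/225 - 212/135) = (-63 + 7) + (-239*1/225 - 212*1/135) = -56 + (-239/225 - 212/135) = -56 - 1777/675 = -39577/675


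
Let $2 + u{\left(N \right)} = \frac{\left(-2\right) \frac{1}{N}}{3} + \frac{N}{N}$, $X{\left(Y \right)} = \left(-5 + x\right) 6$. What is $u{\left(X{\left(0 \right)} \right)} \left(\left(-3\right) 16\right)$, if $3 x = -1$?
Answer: $47$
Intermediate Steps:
$x = - \frac{1}{3}$ ($x = \frac{1}{3} \left(-1\right) = - \frac{1}{3} \approx -0.33333$)
$X{\left(Y \right)} = -32$ ($X{\left(Y \right)} = \left(-5 - \frac{1}{3}\right) 6 = \left(- \frac{16}{3}\right) 6 = -32$)
$u{\left(N \right)} = -1 - \frac{2}{3 N}$ ($u{\left(N \right)} = -2 + \left(\frac{\left(-2\right) \frac{1}{N}}{3} + \frac{N}{N}\right) = -2 + \left(- \frac{2}{N} \frac{1}{3} + 1\right) = -2 + \left(- \frac{2}{3 N} + 1\right) = -2 + \left(1 - \frac{2}{3 N}\right) = -1 - \frac{2}{3 N}$)
$u{\left(X{\left(0 \right)} \right)} \left(\left(-3\right) 16\right) = \frac{- \frac{2}{3} - -32}{-32} \left(\left(-3\right) 16\right) = - \frac{- \frac{2}{3} + 32}{32} \left(-48\right) = \left(- \frac{1}{32}\right) \frac{94}{3} \left(-48\right) = \left(- \frac{47}{48}\right) \left(-48\right) = 47$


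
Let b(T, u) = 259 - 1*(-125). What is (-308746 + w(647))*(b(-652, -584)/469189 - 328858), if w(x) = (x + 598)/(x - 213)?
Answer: 10337446387414890391/101814013 ≈ 1.0153e+11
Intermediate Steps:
w(x) = (598 + x)/(-213 + x)
b(T, u) = 384 (b(T, u) = 259 + 125 = 384)
(-308746 + w(647))*(b(-652, -584)/469189 - 328858) = (-308746 + (598 + 647)/(-213 + 647))*(384/469189 - 328858) = (-308746 + 1245/434)*(384*(1/469189) - 328858) = (-308746 + (1/434)*1245)*(384/469189 - 328858) = (-308746 + 1245/434)*(-154296555778/469189) = -133994519/434*(-154296555778/469189) = 10337446387414890391/101814013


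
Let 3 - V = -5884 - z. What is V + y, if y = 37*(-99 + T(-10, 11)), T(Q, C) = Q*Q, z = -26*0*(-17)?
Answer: 5924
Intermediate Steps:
z = 0 (z = 0*(-17) = 0)
T(Q, C) = Q²
V = 5887 (V = 3 - (-5884 - 1*0) = 3 - (-5884 + 0) = 3 - 1*(-5884) = 3 + 5884 = 5887)
y = 37 (y = 37*(-99 + (-10)²) = 37*(-99 + 100) = 37*1 = 37)
V + y = 5887 + 37 = 5924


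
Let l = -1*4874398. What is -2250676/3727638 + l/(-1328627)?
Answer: 7589841155036/2476320246513 ≈ 3.0650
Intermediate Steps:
l = -4874398
-2250676/3727638 + l/(-1328627) = -2250676/3727638 - 4874398/(-1328627) = -2250676*1/3727638 - 4874398*(-1/1328627) = -1125338/1863819 + 4874398/1328627 = 7589841155036/2476320246513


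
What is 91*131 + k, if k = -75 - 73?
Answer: 11773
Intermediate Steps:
k = -148
91*131 + k = 91*131 - 148 = 11921 - 148 = 11773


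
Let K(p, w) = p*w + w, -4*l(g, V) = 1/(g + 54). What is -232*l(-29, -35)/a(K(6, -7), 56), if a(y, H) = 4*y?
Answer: -29/2450 ≈ -0.011837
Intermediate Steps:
l(g, V) = -1/(4*(54 + g)) (l(g, V) = -1/(4*(g + 54)) = -1/(4*(54 + g)))
K(p, w) = w + p*w
-232*l(-29, -35)/a(K(6, -7), 56) = -232*(-1/(216 + 4*(-29)))/(4*(-7*(1 + 6))) = -232*(-1/(216 - 116))/(4*(-7*7)) = -232*(-1/100)/(4*(-49)) = -232*(-1*1/100)/(-196) = -(-58)*(-1)/(25*196) = -232*1/19600 = -29/2450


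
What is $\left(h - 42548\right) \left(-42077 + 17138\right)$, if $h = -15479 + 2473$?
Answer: $1385461206$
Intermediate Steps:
$h = -13006$
$\left(h - 42548\right) \left(-42077 + 17138\right) = \left(-13006 - 42548\right) \left(-42077 + 17138\right) = \left(-55554\right) \left(-24939\right) = 1385461206$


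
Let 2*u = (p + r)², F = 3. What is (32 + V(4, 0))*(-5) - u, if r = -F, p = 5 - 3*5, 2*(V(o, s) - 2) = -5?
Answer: -242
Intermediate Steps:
V(o, s) = -½ (V(o, s) = 2 + (½)*(-5) = 2 - 5/2 = -½)
p = -10 (p = 5 - 15 = -10)
r = -3 (r = -1*3 = -3)
u = 169/2 (u = (-10 - 3)²/2 = (½)*(-13)² = (½)*169 = 169/2 ≈ 84.500)
(32 + V(4, 0))*(-5) - u = (32 - ½)*(-5) - 1*169/2 = (63/2)*(-5) - 169/2 = -315/2 - 169/2 = -242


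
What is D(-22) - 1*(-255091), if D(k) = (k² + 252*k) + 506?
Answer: 250537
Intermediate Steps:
D(k) = 506 + k² + 252*k
D(-22) - 1*(-255091) = (506 + (-22)² + 252*(-22)) - 1*(-255091) = (506 + 484 - 5544) + 255091 = -4554 + 255091 = 250537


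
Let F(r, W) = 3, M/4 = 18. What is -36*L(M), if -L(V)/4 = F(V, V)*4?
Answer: 1728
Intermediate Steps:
M = 72 (M = 4*18 = 72)
L(V) = -48 (L(V) = -12*4 = -4*12 = -48)
-36*L(M) = -36*(-48) = 1728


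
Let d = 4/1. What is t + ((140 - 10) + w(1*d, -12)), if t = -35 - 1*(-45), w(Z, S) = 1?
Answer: 141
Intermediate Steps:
d = 4 (d = 4*1 = 4)
t = 10 (t = -35 + 45 = 10)
t + ((140 - 10) + w(1*d, -12)) = 10 + ((140 - 10) + 1) = 10 + (130 + 1) = 10 + 131 = 141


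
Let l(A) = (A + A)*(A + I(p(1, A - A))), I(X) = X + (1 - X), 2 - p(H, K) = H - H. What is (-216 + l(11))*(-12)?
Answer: -576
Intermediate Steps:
p(H, K) = 2 (p(H, K) = 2 - (H - H) = 2 - 1*0 = 2 + 0 = 2)
I(X) = 1
l(A) = 2*A*(1 + A) (l(A) = (A + A)*(A + 1) = (2*A)*(1 + A) = 2*A*(1 + A))
(-216 + l(11))*(-12) = (-216 + 2*11*(1 + 11))*(-12) = (-216 + 2*11*12)*(-12) = (-216 + 264)*(-12) = 48*(-12) = -576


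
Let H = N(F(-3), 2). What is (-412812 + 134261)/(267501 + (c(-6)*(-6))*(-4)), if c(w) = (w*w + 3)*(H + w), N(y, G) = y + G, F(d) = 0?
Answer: -21427/20289 ≈ -1.0561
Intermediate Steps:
N(y, G) = G + y
H = 2 (H = 2 + 0 = 2)
c(w) = (2 + w)*(3 + w**2) (c(w) = (w*w + 3)*(2 + w) = (w**2 + 3)*(2 + w) = (3 + w**2)*(2 + w) = (2 + w)*(3 + w**2))
(-412812 + 134261)/(267501 + (c(-6)*(-6))*(-4)) = (-412812 + 134261)/(267501 + ((6 + (-6)**3 + 2*(-6)**2 + 3*(-6))*(-6))*(-4)) = -278551/(267501 + ((6 - 216 + 2*36 - 18)*(-6))*(-4)) = -278551/(267501 + ((6 - 216 + 72 - 18)*(-6))*(-4)) = -278551/(267501 - 156*(-6)*(-4)) = -278551/(267501 + 936*(-4)) = -278551/(267501 - 3744) = -278551/263757 = -278551*1/263757 = -21427/20289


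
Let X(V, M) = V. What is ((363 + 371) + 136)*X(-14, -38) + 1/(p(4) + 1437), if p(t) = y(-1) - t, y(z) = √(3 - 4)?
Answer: -25011506767/2053490 - I/2053490 ≈ -12180.0 - 4.8698e-7*I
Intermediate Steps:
y(z) = I (y(z) = √(-1) = I)
p(t) = I - t
((363 + 371) + 136)*X(-14, -38) + 1/(p(4) + 1437) = ((363 + 371) + 136)*(-14) + 1/((I - 1*4) + 1437) = (734 + 136)*(-14) + 1/((I - 4) + 1437) = 870*(-14) + 1/((-4 + I) + 1437) = -12180 + 1/(1433 + I) = -12180 + (1433 - I)/2053490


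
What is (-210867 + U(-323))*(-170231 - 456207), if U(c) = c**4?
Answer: -6818357524389812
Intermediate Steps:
(-210867 + U(-323))*(-170231 - 456207) = (-210867 + (-323)**4)*(-170231 - 456207) = (-210867 + 10884540241)*(-626438) = 10884329374*(-626438) = -6818357524389812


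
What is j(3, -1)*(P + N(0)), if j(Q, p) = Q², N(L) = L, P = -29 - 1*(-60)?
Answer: 279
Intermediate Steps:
P = 31 (P = -29 + 60 = 31)
j(3, -1)*(P + N(0)) = 3²*(31 + 0) = 9*31 = 279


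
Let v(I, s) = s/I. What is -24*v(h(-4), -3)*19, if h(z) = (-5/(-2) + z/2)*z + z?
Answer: -228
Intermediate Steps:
h(z) = z + z*(5/2 + z/2) (h(z) = (-5*(-1/2) + z*(1/2))*z + z = (5/2 + z/2)*z + z = z*(5/2 + z/2) + z = z + z*(5/2 + z/2))
-24*v(h(-4), -3)*19 = -(-72)/((1/2)*(-4)*(7 - 4))*19 = -(-72)/((1/2)*(-4)*3)*19 = -(-72)/(-6)*19 = -(-72)*(-1)/6*19 = -24*1/2*19 = -12*19 = -228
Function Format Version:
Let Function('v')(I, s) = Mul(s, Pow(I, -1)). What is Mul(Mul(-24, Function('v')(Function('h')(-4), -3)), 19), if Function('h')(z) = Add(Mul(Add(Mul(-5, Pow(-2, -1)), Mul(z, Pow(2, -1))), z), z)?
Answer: -228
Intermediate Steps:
Function('h')(z) = Add(z, Mul(z, Add(Rational(5, 2), Mul(Rational(1, 2), z)))) (Function('h')(z) = Add(Mul(Add(Mul(-5, Rational(-1, 2)), Mul(z, Rational(1, 2))), z), z) = Add(Mul(Add(Rational(5, 2), Mul(Rational(1, 2), z)), z), z) = Add(Mul(z, Add(Rational(5, 2), Mul(Rational(1, 2), z))), z) = Add(z, Mul(z, Add(Rational(5, 2), Mul(Rational(1, 2), z)))))
Mul(Mul(-24, Function('v')(Function('h')(-4), -3)), 19) = Mul(Mul(-24, Mul(-3, Pow(Mul(Rational(1, 2), -4, Add(7, -4)), -1))), 19) = Mul(Mul(-24, Mul(-3, Pow(Mul(Rational(1, 2), -4, 3), -1))), 19) = Mul(Mul(-24, Mul(-3, Pow(-6, -1))), 19) = Mul(Mul(-24, Mul(-3, Rational(-1, 6))), 19) = Mul(Mul(-24, Rational(1, 2)), 19) = Mul(-12, 19) = -228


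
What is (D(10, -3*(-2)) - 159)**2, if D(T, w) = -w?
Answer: 27225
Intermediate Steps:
(D(10, -3*(-2)) - 159)**2 = (-(-3)*(-2) - 159)**2 = (-1*6 - 159)**2 = (-6 - 159)**2 = (-165)**2 = 27225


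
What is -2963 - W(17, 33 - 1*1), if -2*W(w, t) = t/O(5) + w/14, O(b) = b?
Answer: -414287/140 ≈ -2959.2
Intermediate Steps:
W(w, t) = -t/10 - w/28 (W(w, t) = -(t/5 + w/14)/2 = -t/10 - w/28)
-2963 - W(17, 33 - 1*1) = -2963 - (-(33 - 1*1)/10 - 1/28*17) = -2963 - (-(33 - 1)/10 - 17/28) = -2963 - (-⅒*32 - 17/28) = -2963 - (-16/5 - 17/28) = -2963 - 1*(-533/140) = -2963 + 533/140 = -414287/140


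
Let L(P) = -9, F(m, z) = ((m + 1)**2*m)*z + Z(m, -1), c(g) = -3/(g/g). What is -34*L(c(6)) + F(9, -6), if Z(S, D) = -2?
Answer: -5096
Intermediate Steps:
c(g) = -3 (c(g) = -3/1 = -3*1 = -3)
F(m, z) = -2 + m*z*(1 + m)**2 (F(m, z) = ((m + 1)**2*m)*z - 2 = ((1 + m)**2*m)*z - 2 = (m*(1 + m)**2)*z - 2 = m*z*(1 + m)**2 - 2 = -2 + m*z*(1 + m)**2)
-34*L(c(6)) + F(9, -6) = -34*(-9) + (-2 + 9*(-6)*(1 + 9)**2) = 306 + (-2 + 9*(-6)*10**2) = 306 + (-2 + 9*(-6)*100) = 306 + (-2 - 5400) = 306 - 5402 = -5096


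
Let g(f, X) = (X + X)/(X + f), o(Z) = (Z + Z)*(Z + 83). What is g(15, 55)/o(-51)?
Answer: -11/22848 ≈ -0.00048144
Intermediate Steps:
o(Z) = 2*Z*(83 + Z) (o(Z) = (2*Z)*(83 + Z) = 2*Z*(83 + Z))
g(f, X) = 2*X/(X + f) (g(f, X) = (2*X)/(X + f) = 2*X/(X + f))
g(15, 55)/o(-51) = (2*55/(55 + 15))/((2*(-51)*(83 - 51))) = (2*55/70)/((2*(-51)*32)) = (2*55*(1/70))/(-3264) = (11/7)*(-1/3264) = -11/22848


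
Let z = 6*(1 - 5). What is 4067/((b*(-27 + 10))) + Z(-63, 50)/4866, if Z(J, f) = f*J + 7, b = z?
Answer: 3084613/330888 ≈ 9.3222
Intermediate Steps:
z = -24 (z = 6*(-4) = -24)
b = -24
Z(J, f) = 7 + J*f (Z(J, f) = J*f + 7 = 7 + J*f)
4067/((b*(-27 + 10))) + Z(-63, 50)/4866 = 4067/((-24*(-27 + 10))) + (7 - 63*50)/4866 = 4067/((-24*(-17))) + (7 - 3150)*(1/4866) = 4067/408 - 3143*1/4866 = 4067*(1/408) - 3143/4866 = 4067/408 - 3143/4866 = 3084613/330888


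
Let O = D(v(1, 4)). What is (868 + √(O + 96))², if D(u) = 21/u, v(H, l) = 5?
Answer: (4340 + √2505)²/25 ≈ 7.7090e+5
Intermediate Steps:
O = 21/5 ≈ 4.2000
(868 + √(O + 96))² = (868 + √(21/5 + 96))² = (868 + √(501/5))² = (868 + √2505/5)²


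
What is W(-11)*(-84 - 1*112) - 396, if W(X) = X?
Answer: 1760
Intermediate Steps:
W(-11)*(-84 - 1*112) - 396 = -11*(-84 - 1*112) - 396 = -11*(-84 - 112) - 396 = -11*(-196) - 396 = 2156 - 396 = 1760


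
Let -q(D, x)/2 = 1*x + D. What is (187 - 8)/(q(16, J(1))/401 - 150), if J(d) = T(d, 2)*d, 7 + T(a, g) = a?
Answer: -71779/60170 ≈ -1.1929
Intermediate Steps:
T(a, g) = -7 + a
J(d) = d*(-7 + d) (J(d) = (-7 + d)*d = d*(-7 + d))
q(D, x) = -2*D - 2*x (q(D, x) = -2*(1*x + D) = -2*(x + D) = -2*(D + x) = -2*D - 2*x)
(187 - 8)/(q(16, J(1))/401 - 150) = (187 - 8)/((-2*16 - 2*(-7 + 1))/401 - 150) = 179/((-32 - 2*(-6))*(1/401) - 150) = 179/((-32 + 12)*(1/401) - 150) = 179/(-20*1/401 - 150) = 179/(-20/401 - 150) = 179/(-60170/401) = 179*(-401/60170) = -71779/60170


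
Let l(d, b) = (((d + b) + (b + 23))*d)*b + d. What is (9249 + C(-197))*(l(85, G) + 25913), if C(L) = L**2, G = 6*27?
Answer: 287129153004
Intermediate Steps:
G = 162
l(d, b) = d + b*d*(23 + d + 2*b) (l(d, b) = (((b + d) + (23 + b))*d)*b + d = ((23 + d + 2*b)*d)*b + d = (d*(23 + d + 2*b))*b + d = b*d*(23 + d + 2*b) + d = d + b*d*(23 + d + 2*b))
(9249 + C(-197))*(l(85, G) + 25913) = (9249 + (-197)**2)*(85*(1 + 2*162**2 + 23*162 + 162*85) + 25913) = (9249 + 38809)*(85*(1 + 2*26244 + 3726 + 13770) + 25913) = 48058*(85*(1 + 52488 + 3726 + 13770) + 25913) = 48058*(85*69985 + 25913) = 48058*(5948725 + 25913) = 48058*5974638 = 287129153004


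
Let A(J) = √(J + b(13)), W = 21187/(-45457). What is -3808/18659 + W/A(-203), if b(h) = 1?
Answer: -3808/18659 + 21187*I*√202/9182314 ≈ -0.20408 + 0.032794*I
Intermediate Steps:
W = -21187/45457 (W = 21187*(-1/45457) = -21187/45457 ≈ -0.46609)
A(J) = √(1 + J) (A(J) = √(J + 1) = √(1 + J))
-3808/18659 + W/A(-203) = -3808/18659 - 21187/(45457*√(1 - 203)) = -3808*1/18659 - 21187*(-I*√202/202)/45457 = -3808/18659 - 21187*(-I*√202/202)/45457 = -3808/18659 - (-21187)*I*√202/9182314 = -3808/18659 + 21187*I*√202/9182314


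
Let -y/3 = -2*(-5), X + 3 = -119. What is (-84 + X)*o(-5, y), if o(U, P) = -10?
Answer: 2060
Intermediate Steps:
X = -122 (X = -3 - 119 = -122)
y = -30 (y = -(-6)*(-5) = -3*10 = -30)
(-84 + X)*o(-5, y) = (-84 - 122)*(-10) = -206*(-10) = 2060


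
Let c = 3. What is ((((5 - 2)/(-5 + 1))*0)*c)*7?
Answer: 0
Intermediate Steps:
((((5 - 2)/(-5 + 1))*0)*c)*7 = ((((5 - 2)/(-5 + 1))*0)*3)*7 = (((3/(-4))*0)*3)*7 = (((3*(-¼))*0)*3)*7 = (-¾*0*3)*7 = (0*3)*7 = 0*7 = 0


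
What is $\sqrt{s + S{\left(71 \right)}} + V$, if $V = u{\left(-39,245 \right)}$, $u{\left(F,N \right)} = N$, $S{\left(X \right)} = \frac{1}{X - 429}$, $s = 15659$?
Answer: $245 + \frac{\sqrt{2006919718}}{358} \approx 370.14$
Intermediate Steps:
$S{\left(X \right)} = \frac{1}{-429 + X}$
$V = 245$
$\sqrt{s + S{\left(71 \right)}} + V = \sqrt{15659 + \frac{1}{-429 + 71}} + 245 = \sqrt{15659 + \frac{1}{-358}} + 245 = \sqrt{15659 - \frac{1}{358}} + 245 = \sqrt{\frac{5605921}{358}} + 245 = \frac{\sqrt{2006919718}}{358} + 245 = 245 + \frac{\sqrt{2006919718}}{358}$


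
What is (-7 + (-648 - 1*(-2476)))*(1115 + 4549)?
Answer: 10314144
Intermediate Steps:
(-7 + (-648 - 1*(-2476)))*(1115 + 4549) = (-7 + (-648 + 2476))*5664 = (-7 + 1828)*5664 = 1821*5664 = 10314144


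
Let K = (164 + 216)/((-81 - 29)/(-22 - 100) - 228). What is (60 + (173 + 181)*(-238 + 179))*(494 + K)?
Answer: -142037526852/13853 ≈ -1.0253e+7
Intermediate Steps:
K = -23180/13853 (K = 380/(-110/(-122) - 228) = 380/(-110*(-1/122) - 228) = 380/(55/61 - 228) = 380/(-13853/61) = 380*(-61/13853) = -23180/13853 ≈ -1.6733)
(60 + (173 + 181)*(-238 + 179))*(494 + K) = (60 + (173 + 181)*(-238 + 179))*(494 - 23180/13853) = (60 + 354*(-59))*(6820202/13853) = (60 - 20886)*(6820202/13853) = -20826*6820202/13853 = -142037526852/13853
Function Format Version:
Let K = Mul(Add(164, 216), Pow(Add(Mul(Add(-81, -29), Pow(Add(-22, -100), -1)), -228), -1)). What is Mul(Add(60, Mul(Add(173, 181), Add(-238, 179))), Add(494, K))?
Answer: Rational(-142037526852, 13853) ≈ -1.0253e+7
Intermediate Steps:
K = Rational(-23180, 13853) (K = Mul(380, Pow(Add(Mul(-110, Pow(-122, -1)), -228), -1)) = Mul(380, Pow(Add(Mul(-110, Rational(-1, 122)), -228), -1)) = Mul(380, Pow(Add(Rational(55, 61), -228), -1)) = Mul(380, Pow(Rational(-13853, 61), -1)) = Mul(380, Rational(-61, 13853)) = Rational(-23180, 13853) ≈ -1.6733)
Mul(Add(60, Mul(Add(173, 181), Add(-238, 179))), Add(494, K)) = Mul(Add(60, Mul(Add(173, 181), Add(-238, 179))), Add(494, Rational(-23180, 13853))) = Mul(Add(60, Mul(354, -59)), Rational(6820202, 13853)) = Mul(Add(60, -20886), Rational(6820202, 13853)) = Mul(-20826, Rational(6820202, 13853)) = Rational(-142037526852, 13853)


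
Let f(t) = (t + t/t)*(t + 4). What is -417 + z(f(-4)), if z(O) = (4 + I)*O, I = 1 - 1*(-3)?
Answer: -417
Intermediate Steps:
I = 4 (I = 1 + 3 = 4)
f(t) = (1 + t)*(4 + t) (f(t) = (t + 1)*(4 + t) = (1 + t)*(4 + t))
z(O) = 8*O (z(O) = (4 + 4)*O = 8*O)
-417 + z(f(-4)) = -417 + 8*(4 + (-4)² + 5*(-4)) = -417 + 8*(4 + 16 - 20) = -417 + 8*0 = -417 + 0 = -417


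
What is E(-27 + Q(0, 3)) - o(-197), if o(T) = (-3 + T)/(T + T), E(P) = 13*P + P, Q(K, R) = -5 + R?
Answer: -80082/197 ≈ -406.51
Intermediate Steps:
E(P) = 14*P
o(T) = (-3 + T)/(2*T) (o(T) = (-3 + T)/((2*T)) = (-3 + T)*(1/(2*T)) = (-3 + T)/(2*T))
E(-27 + Q(0, 3)) - o(-197) = 14*(-27 + (-5 + 3)) - (-3 - 197)/(2*(-197)) = 14*(-27 - 2) - (-1)*(-200)/(2*197) = 14*(-29) - 1*100/197 = -406 - 100/197 = -80082/197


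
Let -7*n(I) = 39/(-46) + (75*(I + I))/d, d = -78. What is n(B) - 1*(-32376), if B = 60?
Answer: 135595443/4186 ≈ 32393.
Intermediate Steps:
n(I) = 39/322 + 25*I/91 (n(I) = -(39/(-46) + (75*(I + I))/(-78))/7 = -(39*(-1/46) + (75*(2*I))*(-1/78))/7 = -(-39/46 + (150*I)*(-1/78))/7 = -(-39/46 - 25*I/13)/7 = 39/322 + 25*I/91)
n(B) - 1*(-32376) = (39/322 + (25/91)*60) - 1*(-32376) = (39/322 + 1500/91) + 32376 = 69507/4186 + 32376 = 135595443/4186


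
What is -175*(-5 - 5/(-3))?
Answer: 1750/3 ≈ 583.33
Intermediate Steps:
-175*(-5 - 5/(-3)) = -175*(-5 - 5*(-1/3)) = -175*(-5 + 5/3) = -175*(-10)/3 = -35*(-50/3) = 1750/3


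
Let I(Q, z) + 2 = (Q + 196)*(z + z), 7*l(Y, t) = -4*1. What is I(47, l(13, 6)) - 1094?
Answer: -9616/7 ≈ -1373.7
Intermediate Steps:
l(Y, t) = -4/7 (l(Y, t) = (-4*1)/7 = (1/7)*(-4) = -4/7)
I(Q, z) = -2 + 2*z*(196 + Q) (I(Q, z) = -2 + (Q + 196)*(z + z) = -2 + (196 + Q)*(2*z) = -2 + 2*z*(196 + Q))
I(47, l(13, 6)) - 1094 = (-2 + 392*(-4/7) + 2*47*(-4/7)) - 1094 = (-2 - 224 - 376/7) - 1094 = -1958/7 - 1094 = -9616/7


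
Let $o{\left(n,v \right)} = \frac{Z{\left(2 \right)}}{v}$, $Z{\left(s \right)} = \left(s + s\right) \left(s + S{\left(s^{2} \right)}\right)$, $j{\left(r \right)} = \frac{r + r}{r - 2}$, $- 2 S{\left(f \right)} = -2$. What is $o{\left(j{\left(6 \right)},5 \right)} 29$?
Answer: $\frac{348}{5} \approx 69.6$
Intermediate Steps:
$S{\left(f \right)} = 1$ ($S{\left(f \right)} = \left(- \frac{1}{2}\right) \left(-2\right) = 1$)
$j{\left(r \right)} = \frac{2 r}{-2 + r}$
$Z{\left(s \right)} = 2 s \left(1 + s\right)$ ($Z{\left(s \right)} = \left(s + s\right) \left(s + 1\right) = 2 s \left(1 + s\right)$)
$o{\left(n,v \right)} = \frac{12}{v}$ ($o{\left(n,v \right)} = \frac{2 \cdot 2 \left(1 + 2\right)}{v} = \frac{2 \cdot 2 \cdot 3}{v} = \frac{12}{v}$)
$o{\left(j{\left(6 \right)},5 \right)} 29 = \frac{12}{5} \cdot 29 = \frac{348}{5}$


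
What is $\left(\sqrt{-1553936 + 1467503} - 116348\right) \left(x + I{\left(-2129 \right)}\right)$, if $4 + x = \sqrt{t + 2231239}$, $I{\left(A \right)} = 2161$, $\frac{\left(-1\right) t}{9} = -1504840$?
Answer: $- \left(2157 + \sqrt{15774799}\right) \left(116348 - i \sqrt{86433}\right) \approx -7.1307 \cdot 10^{8} + 1.8018 \cdot 10^{6} i$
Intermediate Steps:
$t = 13543560$ ($t = \left(-9\right) \left(-1504840\right) = 13543560$)
$x = -4 + \sqrt{15774799}$ ($x = -4 + \sqrt{13543560 + 2231239} = -4 + \sqrt{15774799} \approx 3967.8$)
$\left(\sqrt{-1553936 + 1467503} - 116348\right) \left(x + I{\left(-2129 \right)}\right) = \left(\sqrt{-1553936 + 1467503} - 116348\right) \left(\left(-4 + \sqrt{15774799}\right) + 2161\right) = \left(\sqrt{-86433} - 116348\right) \left(2157 + \sqrt{15774799}\right) = \left(i \sqrt{86433} - 116348\right) \left(2157 + \sqrt{15774799}\right) = \left(-116348 + i \sqrt{86433}\right) \left(2157 + \sqrt{15774799}\right)$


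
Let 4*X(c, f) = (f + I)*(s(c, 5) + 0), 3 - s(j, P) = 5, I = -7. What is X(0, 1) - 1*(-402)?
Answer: 405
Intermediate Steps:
s(j, P) = -2 (s(j, P) = 3 - 1*5 = 3 - 5 = -2)
X(c, f) = 7/2 - f/2 (X(c, f) = ((f - 7)*(-2 + 0))/4 = ((-7 + f)*(-2))/4 = (14 - 2*f)/4 = 7/2 - f/2)
X(0, 1) - 1*(-402) = (7/2 - 1/2*1) - 1*(-402) = (7/2 - 1/2) + 402 = 3 + 402 = 405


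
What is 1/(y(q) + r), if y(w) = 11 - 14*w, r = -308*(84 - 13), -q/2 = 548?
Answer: -1/6513 ≈ -0.00015354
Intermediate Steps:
q = -1096 (q = -2*548 = -1096)
r = -21868 (r = -308*71 = -21868)
1/(y(q) + r) = 1/((11 - 14*(-1096)) - 21868) = 1/((11 + 15344) - 21868) = 1/(15355 - 21868) = 1/(-6513) = -1/6513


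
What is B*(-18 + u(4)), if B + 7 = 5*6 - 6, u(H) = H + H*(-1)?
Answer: -306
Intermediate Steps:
u(H) = 0 (u(H) = H - H = 0)
B = 17 (B = -7 + (5*6 - 6) = -7 + (30 - 6) = -7 + 24 = 17)
B*(-18 + u(4)) = 17*(-18 + 0) = 17*(-18) = -306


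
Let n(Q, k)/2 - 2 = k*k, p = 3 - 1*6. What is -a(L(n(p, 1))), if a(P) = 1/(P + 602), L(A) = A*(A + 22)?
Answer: -1/770 ≈ -0.0012987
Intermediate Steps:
p = -3 (p = 3 - 6 = -3)
n(Q, k) = 4 + 2*k² (n(Q, k) = 4 + 2*(k*k) = 4 + 2*k²)
L(A) = A*(22 + A)
a(P) = 1/(602 + P)
-a(L(n(p, 1))) = -1/(602 + (4 + 2*1²)*(22 + (4 + 2*1²))) = -1/(602 + (4 + 2*1)*(22 + (4 + 2*1))) = -1/(602 + (4 + 2)*(22 + (4 + 2))) = -1/(602 + 6*(22 + 6)) = -1/(602 + 6*28) = -1/(602 + 168) = -1/770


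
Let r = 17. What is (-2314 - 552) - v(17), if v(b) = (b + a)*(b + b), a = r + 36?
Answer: -5246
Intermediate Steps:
a = 53 (a = 17 + 36 = 53)
v(b) = 2*b*(53 + b) (v(b) = (b + 53)*(b + b) = (53 + b)*(2*b) = 2*b*(53 + b))
(-2314 - 552) - v(17) = (-2314 - 552) - 2*17*(53 + 17) = -2866 - 2*17*70 = -2866 - 1*2380 = -2866 - 2380 = -5246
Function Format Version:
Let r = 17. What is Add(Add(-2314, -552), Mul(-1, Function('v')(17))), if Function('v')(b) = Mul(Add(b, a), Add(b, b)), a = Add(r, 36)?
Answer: -5246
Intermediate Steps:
a = 53 (a = Add(17, 36) = 53)
Function('v')(b) = Mul(2, b, Add(53, b)) (Function('v')(b) = Mul(Add(b, 53), Add(b, b)) = Mul(Add(53, b), Mul(2, b)) = Mul(2, b, Add(53, b)))
Add(Add(-2314, -552), Mul(-1, Function('v')(17))) = Add(Add(-2314, -552), Mul(-1, Mul(2, 17, Add(53, 17)))) = Add(-2866, Mul(-1, Mul(2, 17, 70))) = Add(-2866, Mul(-1, 2380)) = Add(-2866, -2380) = -5246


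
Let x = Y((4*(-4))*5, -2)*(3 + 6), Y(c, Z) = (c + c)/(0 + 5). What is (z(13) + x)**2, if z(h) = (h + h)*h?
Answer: 2500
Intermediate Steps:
Y(c, Z) = 2*c/5 (Y(c, Z) = (2*c)/5 = (2*c)*(1/5) = 2*c/5)
x = -288 (x = (2*((4*(-4))*5)/5)*(3 + 6) = (2*(-16*5)/5)*9 = ((2/5)*(-80))*9 = -32*9 = -288)
z(h) = 2*h**2 (z(h) = (2*h)*h = 2*h**2)
(z(13) + x)**2 = (2*13**2 - 288)**2 = (2*169 - 288)**2 = (338 - 288)**2 = 50**2 = 2500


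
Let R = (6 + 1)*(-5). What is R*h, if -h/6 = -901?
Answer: -189210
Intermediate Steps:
h = 5406 (h = -6*(-901) = 5406)
R = -35 (R = 7*(-5) = -35)
R*h = -35*5406 = -189210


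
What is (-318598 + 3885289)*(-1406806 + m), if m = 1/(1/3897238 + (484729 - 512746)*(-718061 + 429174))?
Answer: -158272788992679067433307336180/31543258678667803 ≈ -5.0176e+12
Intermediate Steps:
m = 3897238/31543258678667803 (m = 1/(1/3897238 - 28017*(-288887)) = 1/(1/3897238 + 8093747079) = 1/(31543258678667803/3897238) = 3897238/31543258678667803 ≈ 1.2355e-10)
(-318598 + 3885289)*(-1406806 + m) = (-318598 + 3885289)*(-1406806 + 3897238/31543258678667803) = 3566691*(-44375245568701933369980/31543258678667803) = -158272788992679067433307336180/31543258678667803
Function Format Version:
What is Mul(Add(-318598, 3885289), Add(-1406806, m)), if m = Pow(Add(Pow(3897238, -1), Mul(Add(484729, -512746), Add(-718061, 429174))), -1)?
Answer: Rational(-158272788992679067433307336180, 31543258678667803) ≈ -5.0176e+12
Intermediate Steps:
m = Rational(3897238, 31543258678667803) (m = Pow(Add(Rational(1, 3897238), Mul(-28017, -288887)), -1) = Pow(Add(Rational(1, 3897238), 8093747079), -1) = Pow(Rational(31543258678667803, 3897238), -1) = Rational(3897238, 31543258678667803) ≈ 1.2355e-10)
Mul(Add(-318598, 3885289), Add(-1406806, m)) = Mul(Add(-318598, 3885289), Add(-1406806, Rational(3897238, 31543258678667803))) = Mul(3566691, Rational(-44375245568701933369980, 31543258678667803)) = Rational(-158272788992679067433307336180, 31543258678667803)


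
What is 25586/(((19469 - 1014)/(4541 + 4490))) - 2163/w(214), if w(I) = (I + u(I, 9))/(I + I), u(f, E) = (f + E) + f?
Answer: 6349511926/572105 ≈ 11099.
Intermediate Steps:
u(f, E) = E + 2*f (u(f, E) = (E + f) + f = E + 2*f)
w(I) = (9 + 3*I)/(2*I) (w(I) = (I + (9 + 2*I))/(I + I) = (9 + 3*I)/((2*I)) = (9 + 3*I)*(1/(2*I)) = (9 + 3*I)/(2*I))
25586/(((19469 - 1014)/(4541 + 4490))) - 2163/w(214) = 25586/(((19469 - 1014)/(4541 + 4490))) - 2163*428/(3*(3 + 214)) = 25586/((18455/9031)) - 2163/((3/2)*(1/214)*217) = 25586/((18455*(1/9031))) - 2163/651/428 = 25586/(18455/9031) - 2163*428/651 = 25586*(9031/18455) - 44084/31 = 231067166/18455 - 44084/31 = 6349511926/572105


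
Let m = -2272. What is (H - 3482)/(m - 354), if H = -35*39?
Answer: 4847/2626 ≈ 1.8458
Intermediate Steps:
H = -1365
(H - 3482)/(m - 354) = (-1365 - 3482)/(-2272 - 354) = -4847/(-2626) = -4847*(-1/2626) = 4847/2626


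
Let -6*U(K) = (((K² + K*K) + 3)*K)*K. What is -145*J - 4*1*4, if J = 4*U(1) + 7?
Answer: -1643/3 ≈ -547.67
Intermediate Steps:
U(K) = -K²*(3 + 2*K²)/6 (U(K) = -((K² + K*K) + 3)*K*K/6 = -((K² + K²) + 3)*K*K/6 = -(2*K² + 3)*K*K/6 = -(3 + 2*K²)*K*K/6 = -K*(3 + 2*K²)*K/6 = -K²*(3 + 2*K²)/6)
J = 11/3 (J = 4*(-½*1² - ⅓*1⁴) + 7 = 4*(-½*1 - ⅓*1) + 7 = 4*(-½ - ⅓) + 7 = 4*(-⅚) + 7 = -10/3 + 7 = 11/3 ≈ 3.6667)
-145*J - 4*1*4 = -145*11/3 - 4*1*4 = -1595/3 - 4*4 = -1595/3 - 16 = -1643/3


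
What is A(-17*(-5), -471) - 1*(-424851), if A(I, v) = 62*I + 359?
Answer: 430480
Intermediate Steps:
A(I, v) = 359 + 62*I
A(-17*(-5), -471) - 1*(-424851) = (359 + 62*(-17*(-5))) - 1*(-424851) = (359 + 62*85) + 424851 = (359 + 5270) + 424851 = 5629 + 424851 = 430480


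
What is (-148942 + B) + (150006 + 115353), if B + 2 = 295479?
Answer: 411894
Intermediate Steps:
B = 295477 (B = -2 + 295479 = 295477)
(-148942 + B) + (150006 + 115353) = (-148942 + 295477) + (150006 + 115353) = 146535 + 265359 = 411894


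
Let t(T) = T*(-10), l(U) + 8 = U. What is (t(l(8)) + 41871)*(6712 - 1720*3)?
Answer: 64983792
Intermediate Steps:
l(U) = -8 + U
t(T) = -10*T
(t(l(8)) + 41871)*(6712 - 1720*3) = (-10*(-8 + 8) + 41871)*(6712 - 1720*3) = (-10*0 + 41871)*(6712 - 5160) = (0 + 41871)*1552 = 41871*1552 = 64983792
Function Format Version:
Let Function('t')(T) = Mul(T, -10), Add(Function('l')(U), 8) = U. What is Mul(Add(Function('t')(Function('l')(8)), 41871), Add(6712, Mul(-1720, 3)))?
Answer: 64983792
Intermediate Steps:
Function('l')(U) = Add(-8, U)
Function('t')(T) = Mul(-10, T)
Mul(Add(Function('t')(Function('l')(8)), 41871), Add(6712, Mul(-1720, 3))) = Mul(Add(Mul(-10, Add(-8, 8)), 41871), Add(6712, Mul(-1720, 3))) = Mul(Add(Mul(-10, 0), 41871), Add(6712, -5160)) = Mul(Add(0, 41871), 1552) = Mul(41871, 1552) = 64983792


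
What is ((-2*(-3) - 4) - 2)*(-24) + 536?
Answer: 536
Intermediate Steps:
((-2*(-3) - 4) - 2)*(-24) + 536 = ((6 - 4) - 2)*(-24) + 536 = (2 - 2)*(-24) + 536 = 0*(-24) + 536 = 0 + 536 = 536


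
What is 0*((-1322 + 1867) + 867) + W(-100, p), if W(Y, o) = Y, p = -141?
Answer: -100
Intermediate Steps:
0*((-1322 + 1867) + 867) + W(-100, p) = 0*((-1322 + 1867) + 867) - 100 = 0*(545 + 867) - 100 = 0*1412 - 100 = 0 - 100 = -100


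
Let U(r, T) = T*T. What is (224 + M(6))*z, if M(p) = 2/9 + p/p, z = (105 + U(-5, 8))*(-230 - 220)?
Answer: -17128150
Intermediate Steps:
U(r, T) = T**2
z = -76050 (z = (105 + 8**2)*(-230 - 220) = (105 + 64)*(-450) = 169*(-450) = -76050)
M(p) = 11/9 (M(p) = 2*(1/9) + 1 = 2/9 + 1 = 11/9)
(224 + M(6))*z = (224 + 11/9)*(-76050) = (2027/9)*(-76050) = -17128150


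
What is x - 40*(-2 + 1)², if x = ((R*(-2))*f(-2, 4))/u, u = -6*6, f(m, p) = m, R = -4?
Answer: -356/9 ≈ -39.556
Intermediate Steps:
u = -36
x = 4/9 (x = (-4*(-2)*(-2))/(-36) = (8*(-2))*(-1/36) = -16*(-1/36) = 4/9 ≈ 0.44444)
x - 40*(-2 + 1)² = 4/9 - 40*(-2 + 1)² = 4/9 - 40*(-1)² = 4/9 - 40*1 = 4/9 - 40 = -356/9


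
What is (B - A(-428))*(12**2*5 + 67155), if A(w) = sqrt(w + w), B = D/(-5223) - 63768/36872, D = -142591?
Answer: 13927257358250/8024269 - 135750*I*sqrt(214) ≈ 1.7356e+6 - 1.9859e+6*I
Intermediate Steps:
B = 615569386/24072807 (B = -142591/(-5223) - 63768/36872 = -142591*(-1/5223) - 63768*1/36872 = 142591/5223 - 7971/4609 = 615569386/24072807 ≈ 25.571)
A(w) = sqrt(2)*sqrt(w) (A(w) = sqrt(2*w) = sqrt(2)*sqrt(w))
(B - A(-428))*(12**2*5 + 67155) = (615569386/24072807 - sqrt(2)*sqrt(-428))*(12**2*5 + 67155) = (615569386/24072807 - sqrt(2)*2*I*sqrt(107))*(144*5 + 67155) = (615569386/24072807 - 2*I*sqrt(214))*(720 + 67155) = (615569386/24072807 - 2*I*sqrt(214))*67875 = 13927257358250/8024269 - 135750*I*sqrt(214)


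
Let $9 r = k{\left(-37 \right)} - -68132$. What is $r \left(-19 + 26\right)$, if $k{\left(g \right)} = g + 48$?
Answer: $\frac{477001}{9} \approx 53000.0$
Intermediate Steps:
$k{\left(g \right)} = 48 + g$
$r = \frac{68143}{9}$ ($r = \frac{\left(48 - 37\right) - -68132}{9} = \frac{11 + 68132}{9} = \frac{1}{9} \cdot 68143 = \frac{68143}{9} \approx 7571.4$)
$r \left(-19 + 26\right) = \frac{68143 \left(-19 + 26\right)}{9} = \frac{68143}{9} \cdot 7 = \frac{477001}{9}$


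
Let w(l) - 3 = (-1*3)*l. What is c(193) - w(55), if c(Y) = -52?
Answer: 110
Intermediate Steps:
w(l) = 3 - 3*l (w(l) = 3 + (-1*3)*l = 3 - 3*l)
c(193) - w(55) = -52 - (3 - 3*55) = -52 - (3 - 165) = -52 - 1*(-162) = -52 + 162 = 110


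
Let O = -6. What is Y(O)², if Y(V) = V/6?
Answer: 1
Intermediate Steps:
Y(V) = V/6 (Y(V) = V*(⅙) = V/6)
Y(O)² = ((⅙)*(-6))² = (-1)² = 1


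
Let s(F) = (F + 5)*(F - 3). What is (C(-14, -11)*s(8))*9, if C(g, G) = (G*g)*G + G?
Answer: -997425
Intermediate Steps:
C(g, G) = G + g*G**2 (C(g, G) = g*G**2 + G = G + g*G**2)
s(F) = (-3 + F)*(5 + F) (s(F) = (5 + F)*(-3 + F) = (-3 + F)*(5 + F))
(C(-14, -11)*s(8))*9 = ((-11*(1 - 11*(-14)))*(-15 + 8**2 + 2*8))*9 = ((-11*(1 + 154))*(-15 + 64 + 16))*9 = (-11*155*65)*9 = -1705*65*9 = -110825*9 = -997425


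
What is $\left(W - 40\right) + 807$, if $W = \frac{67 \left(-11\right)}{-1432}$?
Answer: $\frac{1099081}{1432} \approx 767.51$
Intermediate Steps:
$W = \frac{737}{1432}$ ($W = \left(-737\right) \left(- \frac{1}{1432}\right) = \frac{737}{1432} \approx 0.51466$)
$\left(W - 40\right) + 807 = \left(\frac{737}{1432} - 40\right) + 807 = - \frac{56543}{1432} + 807 = \frac{1099081}{1432}$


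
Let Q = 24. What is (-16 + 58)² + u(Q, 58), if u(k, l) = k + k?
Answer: 1812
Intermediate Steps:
u(k, l) = 2*k
(-16 + 58)² + u(Q, 58) = (-16 + 58)² + 2*24 = 42² + 48 = 1764 + 48 = 1812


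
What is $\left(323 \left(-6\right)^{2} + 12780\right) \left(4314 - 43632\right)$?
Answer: $-959673744$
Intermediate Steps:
$\left(323 \left(-6\right)^{2} + 12780\right) \left(4314 - 43632\right) = \left(323 \cdot 36 + 12780\right) \left(-39318\right) = \left(11628 + 12780\right) \left(-39318\right) = 24408 \left(-39318\right) = -959673744$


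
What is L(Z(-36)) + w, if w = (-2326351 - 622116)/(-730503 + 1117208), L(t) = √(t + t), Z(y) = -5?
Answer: -2948467/386705 + I*√10 ≈ -7.6246 + 3.1623*I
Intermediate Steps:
L(t) = √2*√t (L(t) = √(2*t) = √2*√t)
w = -2948467/386705 ≈ -7.6246
L(Z(-36)) + w = √2*√(-5) - 2948467/386705 = √2*(I*√5) - 2948467/386705 = I*√10 - 2948467/386705 = -2948467/386705 + I*√10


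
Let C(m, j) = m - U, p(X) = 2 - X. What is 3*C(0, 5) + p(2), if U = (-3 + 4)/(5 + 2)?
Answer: -3/7 ≈ -0.42857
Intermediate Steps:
U = ⅐ (U = 1/7 = 1*(⅐) = ⅐ ≈ 0.14286)
C(m, j) = -⅐ + m (C(m, j) = m - 1*⅐ = m - ⅐ = -⅐ + m)
3*C(0, 5) + p(2) = 3*(-⅐ + 0) + (2 - 1*2) = 3*(-⅐) + (2 - 2) = -3/7 + 0 = -3/7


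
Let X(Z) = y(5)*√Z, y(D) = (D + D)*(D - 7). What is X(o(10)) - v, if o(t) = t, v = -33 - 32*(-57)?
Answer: -1791 - 20*√10 ≈ -1854.2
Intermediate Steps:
v = 1791 (v = -33 + 1824 = 1791)
y(D) = 2*D*(-7 + D) (y(D) = (2*D)*(-7 + D) = 2*D*(-7 + D))
X(Z) = -20*√Z (X(Z) = (2*5*(-7 + 5))*√Z = (2*5*(-2))*√Z = -20*√Z)
X(o(10)) - v = -20*√10 - 1*1791 = -20*√10 - 1791 = -1791 - 20*√10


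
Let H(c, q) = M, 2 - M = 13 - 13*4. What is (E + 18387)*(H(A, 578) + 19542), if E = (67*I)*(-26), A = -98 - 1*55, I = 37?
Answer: -902130061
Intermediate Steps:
A = -153 (A = -98 - 55 = -153)
E = -64454 (E = (67*37)*(-26) = 2479*(-26) = -64454)
M = 41 (M = 2 - (13 - 13*4) = 2 - (13 - 52) = 2 - 1*(-39) = 2 + 39 = 41)
H(c, q) = 41
(E + 18387)*(H(A, 578) + 19542) = (-64454 + 18387)*(41 + 19542) = -46067*19583 = -902130061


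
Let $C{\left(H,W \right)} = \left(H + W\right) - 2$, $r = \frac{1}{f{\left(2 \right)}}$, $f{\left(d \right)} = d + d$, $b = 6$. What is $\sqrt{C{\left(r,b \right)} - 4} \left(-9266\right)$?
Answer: $-4633$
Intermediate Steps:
$f{\left(d \right)} = 2 d$
$r = \frac{1}{4}$ ($r = \frac{1}{2 \cdot 2} = \frac{1}{4} \approx 0.25$)
$C{\left(H,W \right)} = -2 + H + W$
$\sqrt{C{\left(r,b \right)} - 4} \left(-9266\right) = \sqrt{\left(-2 + \frac{1}{4} + 6\right) - 4} \left(-9266\right) = \sqrt{\frac{17}{4} - 4} \left(-9266\right) = \sqrt{\frac{1}{4}} \left(-9266\right) = \frac{1}{2} \left(-9266\right) = -4633$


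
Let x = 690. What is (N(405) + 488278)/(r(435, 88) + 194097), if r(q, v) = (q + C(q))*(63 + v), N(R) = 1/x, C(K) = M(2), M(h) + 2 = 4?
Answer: 336911821/179457960 ≈ 1.8774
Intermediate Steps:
M(h) = 2 (M(h) = -2 + 4 = 2)
C(K) = 2
N(R) = 1/690
r(q, v) = (2 + q)*(63 + v) (r(q, v) = (q + 2)*(63 + v) = (2 + q)*(63 + v))
(N(405) + 488278)/(r(435, 88) + 194097) = (1/690 + 488278)/((126 + 2*88 + 63*435 + 435*88) + 194097) = 336911821/(690*((126 + 176 + 27405 + 38280) + 194097)) = 336911821/(690*(65987 + 194097)) = (336911821/690)/260084 = (336911821/690)*(1/260084) = 336911821/179457960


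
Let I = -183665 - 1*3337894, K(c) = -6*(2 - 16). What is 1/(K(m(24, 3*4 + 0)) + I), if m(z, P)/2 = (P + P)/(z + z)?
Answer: -1/3521475 ≈ -2.8397e-7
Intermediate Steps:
m(z, P) = 2*P/z (m(z, P) = 2*((P + P)/(z + z)) = 2*((2*P)/((2*z))) = 2*((2*P)*(1/(2*z))) = 2*(P/z) = 2*P/z)
K(c) = 84 (K(c) = -6*(-14) = 84)
I = -3521559 (I = -183665 - 3337894 = -3521559)
1/(K(m(24, 3*4 + 0)) + I) = 1/(84 - 3521559) = 1/(-3521475) = -1/3521475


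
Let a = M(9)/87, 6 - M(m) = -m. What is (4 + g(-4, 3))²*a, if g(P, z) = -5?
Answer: 5/29 ≈ 0.17241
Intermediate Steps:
M(m) = 6 + m (M(m) = 6 - (-1)*m = 6 + m)
a = 5/29 (a = (6 + 9)/87 = 15*(1/87) = 5/29 ≈ 0.17241)
(4 + g(-4, 3))²*a = (4 - 5)²*(5/29) = (-1)²*(5/29) = 1*(5/29) = 5/29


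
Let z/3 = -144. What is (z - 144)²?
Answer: 331776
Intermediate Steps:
z = -432 (z = 3*(-144) = -432)
(z - 144)² = (-432 - 144)² = (-576)² = 331776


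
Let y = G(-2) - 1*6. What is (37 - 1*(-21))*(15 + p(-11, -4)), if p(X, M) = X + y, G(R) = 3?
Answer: 58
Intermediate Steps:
y = -3 (y = 3 - 1*6 = 3 - 6 = -3)
p(X, M) = -3 + X (p(X, M) = X - 3 = -3 + X)
(37 - 1*(-21))*(15 + p(-11, -4)) = (37 - 1*(-21))*(15 + (-3 - 11)) = (37 + 21)*(15 - 14) = 58*1 = 58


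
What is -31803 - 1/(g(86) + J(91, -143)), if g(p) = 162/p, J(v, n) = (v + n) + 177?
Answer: -173517211/5456 ≈ -31803.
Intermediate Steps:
J(v, n) = 177 + n + v (J(v, n) = (n + v) + 177 = 177 + n + v)
-31803 - 1/(g(86) + J(91, -143)) = -31803 - 1/(162/86 + (177 - 143 + 91)) = -31803 - 1/(162*(1/86) + 125) = -31803 - 1/(81/43 + 125) = -31803 - 1/5456/43 = -31803 - 1*43/5456 = -31803 - 43/5456 = -173517211/5456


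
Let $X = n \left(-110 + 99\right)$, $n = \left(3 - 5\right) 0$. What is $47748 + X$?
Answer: $47748$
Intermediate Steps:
$n = 0$ ($n = \left(-2\right) 0 = 0$)
$X = 0$ ($X = 0 \left(-110 + 99\right) = 0 \left(-11\right) = 0$)
$47748 + X = 47748 + 0 = 47748$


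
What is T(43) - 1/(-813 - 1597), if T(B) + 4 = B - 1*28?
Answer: 26511/2410 ≈ 11.000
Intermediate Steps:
T(B) = -32 + B (T(B) = -4 + (B - 1*28) = -4 + (B - 28) = -4 + (-28 + B) = -32 + B)
T(43) - 1/(-813 - 1597) = (-32 + 43) - 1/(-813 - 1597) = 11 - 1/(-2410) = 11 - 1*(-1/2410) = 11 + 1/2410 = 26511/2410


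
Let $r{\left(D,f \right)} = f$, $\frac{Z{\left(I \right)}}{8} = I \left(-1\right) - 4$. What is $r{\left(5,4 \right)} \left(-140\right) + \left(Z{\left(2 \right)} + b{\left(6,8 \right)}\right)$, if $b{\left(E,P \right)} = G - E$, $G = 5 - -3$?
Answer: $-606$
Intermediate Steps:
$Z{\left(I \right)} = -32 - 8 I$ ($Z{\left(I \right)} = 8 \left(I \left(-1\right) - 4\right) = 8 \left(- I - 4\right) = 8 \left(-4 - I\right) = -32 - 8 I$)
$G = 8$ ($G = 5 + 3 = 8$)
$b{\left(E,P \right)} = 8 - E$
$r{\left(5,4 \right)} \left(-140\right) + \left(Z{\left(2 \right)} + b{\left(6,8 \right)}\right) = 4 \left(-140\right) + \left(\left(-32 - 16\right) + \left(8 - 6\right)\right) = -560 + \left(\left(-32 - 16\right) + \left(8 - 6\right)\right) = -560 + \left(-48 + 2\right) = -560 - 46 = -606$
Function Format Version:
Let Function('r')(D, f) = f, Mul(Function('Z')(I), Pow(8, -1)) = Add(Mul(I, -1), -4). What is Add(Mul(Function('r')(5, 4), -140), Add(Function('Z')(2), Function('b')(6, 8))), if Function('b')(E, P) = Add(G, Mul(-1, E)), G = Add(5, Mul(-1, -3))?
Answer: -606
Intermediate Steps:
Function('Z')(I) = Add(-32, Mul(-8, I)) (Function('Z')(I) = Mul(8, Add(Mul(I, -1), -4)) = Mul(8, Add(Mul(-1, I), -4)) = Mul(8, Add(-4, Mul(-1, I))) = Add(-32, Mul(-8, I)))
G = 8 (G = Add(5, 3) = 8)
Function('b')(E, P) = Add(8, Mul(-1, E))
Add(Mul(Function('r')(5, 4), -140), Add(Function('Z')(2), Function('b')(6, 8))) = Add(Mul(4, -140), Add(Add(-32, Mul(-8, 2)), Add(8, Mul(-1, 6)))) = Add(-560, Add(Add(-32, -16), Add(8, -6))) = Add(-560, Add(-48, 2)) = Add(-560, -46) = -606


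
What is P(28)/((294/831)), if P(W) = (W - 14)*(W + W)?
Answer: 2216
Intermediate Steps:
P(W) = 2*W*(-14 + W) (P(W) = (-14 + W)*(2*W) = 2*W*(-14 + W))
P(28)/((294/831)) = (2*28*(-14 + 28))/((294/831)) = (2*28*14)/((294*(1/831))) = 784/(98/277) = 784*(277/98) = 2216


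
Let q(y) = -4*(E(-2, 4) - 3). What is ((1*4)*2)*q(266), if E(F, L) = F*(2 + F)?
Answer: 96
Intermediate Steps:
q(y) = 12 (q(y) = -4*(-2*(2 - 2) - 3) = -4*(-2*0 - 3) = -4*(0 - 3) = -4*(-3) = 12)
((1*4)*2)*q(266) = ((1*4)*2)*12 = (4*2)*12 = 8*12 = 96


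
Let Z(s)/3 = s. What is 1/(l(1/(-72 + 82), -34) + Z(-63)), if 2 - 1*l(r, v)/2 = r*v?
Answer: -5/891 ≈ -0.0056117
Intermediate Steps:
Z(s) = 3*s
l(r, v) = 4 - 2*r*v
1/(l(1/(-72 + 82), -34) + Z(-63)) = 1/((4 - 2*(-34)/(-72 + 82)) + 3*(-63)) = 1/((4 - 2*(-34)/10) - 189) = 1/((4 - 2*⅒*(-34)) - 189) = 1/((4 + 34/5) - 189) = 1/(54/5 - 189) = 1/(-891/5) = -5/891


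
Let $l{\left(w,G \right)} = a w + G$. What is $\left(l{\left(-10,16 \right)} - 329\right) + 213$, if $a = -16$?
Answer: $60$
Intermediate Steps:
$l{\left(w,G \right)} = G - 16 w$ ($l{\left(w,G \right)} = - 16 w + G = G - 16 w$)
$\left(l{\left(-10,16 \right)} - 329\right) + 213 = \left(\left(16 - -160\right) - 329\right) + 213 = \left(\left(16 + 160\right) - 329\right) + 213 = \left(176 - 329\right) + 213 = -153 + 213 = 60$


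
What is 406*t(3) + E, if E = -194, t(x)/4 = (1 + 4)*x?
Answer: 24166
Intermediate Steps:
t(x) = 20*x (t(x) = 4*((1 + 4)*x) = 4*(5*x) = 20*x)
406*t(3) + E = 406*(20*3) - 194 = 406*60 - 194 = 24360 - 194 = 24166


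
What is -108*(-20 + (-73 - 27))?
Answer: 12960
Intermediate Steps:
-108*(-20 + (-73 - 27)) = -108*(-20 - 100) = -108*(-120) = 12960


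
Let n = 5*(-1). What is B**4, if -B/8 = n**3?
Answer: 1000000000000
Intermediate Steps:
n = -5
B = 1000 (B = -8*(-5)**3 = -8*(-125) = 1000)
B**4 = 1000**4 = 1000000000000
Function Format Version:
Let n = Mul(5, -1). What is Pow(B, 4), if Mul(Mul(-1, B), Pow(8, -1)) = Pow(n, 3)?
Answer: 1000000000000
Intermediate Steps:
n = -5
B = 1000 (B = Mul(-8, Pow(-5, 3)) = Mul(-8, -125) = 1000)
Pow(B, 4) = Pow(1000, 4) = 1000000000000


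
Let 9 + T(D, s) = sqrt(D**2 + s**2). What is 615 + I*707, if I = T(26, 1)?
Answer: -5748 + 707*sqrt(677) ≈ 12648.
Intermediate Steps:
T(D, s) = -9 + sqrt(D**2 + s**2)
I = -9 + sqrt(677) (I = -9 + sqrt(26**2 + 1**2) = -9 + sqrt(676 + 1) = -9 + sqrt(677) ≈ 17.019)
615 + I*707 = 615 + (-9 + sqrt(677))*707 = 615 + (-6363 + 707*sqrt(677)) = -5748 + 707*sqrt(677)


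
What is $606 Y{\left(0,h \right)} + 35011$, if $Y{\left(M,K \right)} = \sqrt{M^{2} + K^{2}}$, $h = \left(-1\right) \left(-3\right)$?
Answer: $36829$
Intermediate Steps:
$h = 3$
$Y{\left(M,K \right)} = \sqrt{K^{2} + M^{2}}$
$606 Y{\left(0,h \right)} + 35011 = 606 \sqrt{3^{2} + 0^{2}} + 35011 = 606 \sqrt{9 + 0} + 35011 = 606 \sqrt{9} + 35011 = 606 \cdot 3 + 35011 = 1818 + 35011 = 36829$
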